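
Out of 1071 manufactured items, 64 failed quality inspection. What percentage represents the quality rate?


Formula: Quality Rate = Good Pieces / Total Pieces * 100
Good pieces = 1071 - 64 = 1007
QR = 1007 / 1071 * 100 = 94.0%

94.0%


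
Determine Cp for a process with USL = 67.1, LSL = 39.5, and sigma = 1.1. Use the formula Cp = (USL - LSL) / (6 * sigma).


Cp = (67.1 - 39.5) / (6 * 1.1)

4.18


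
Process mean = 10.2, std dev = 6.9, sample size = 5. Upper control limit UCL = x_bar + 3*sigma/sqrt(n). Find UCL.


UCL = 10.2 + 3 * 6.9 / sqrt(5)

19.46


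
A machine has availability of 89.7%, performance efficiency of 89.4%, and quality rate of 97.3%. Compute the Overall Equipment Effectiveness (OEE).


Formula: OEE = Availability * Performance * Quality / 10000
A * P = 89.7% * 89.4% / 100 = 80.19%
OEE = 80.19% * 97.3% / 100 = 78.0%

78.0%


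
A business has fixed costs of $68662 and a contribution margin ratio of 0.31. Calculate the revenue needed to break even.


Formula: BER = Fixed Costs / Contribution Margin Ratio
BER = $68662 / 0.31
BER = $221490.32 (to the nearest cent)

$221490.32


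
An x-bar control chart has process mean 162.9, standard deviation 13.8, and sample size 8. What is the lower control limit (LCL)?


LCL = 162.9 - 3 * 13.8 / sqrt(8)

148.26


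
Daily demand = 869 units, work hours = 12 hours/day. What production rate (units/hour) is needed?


Formula: Production Rate = Daily Demand / Available Hours
Rate = 869 units/day / 12 hours/day
Rate = 72.4 units/hour

72.4 units/hour


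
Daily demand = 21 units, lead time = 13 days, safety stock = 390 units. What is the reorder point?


Formula: ROP = (Daily Demand * Lead Time) + Safety Stock
Demand during lead time = 21 * 13 = 273 units
ROP = 273 + 390 = 663 units

663 units


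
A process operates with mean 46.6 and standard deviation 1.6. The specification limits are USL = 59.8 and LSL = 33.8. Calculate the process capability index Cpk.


Cpu = (59.8 - 46.6) / (3 * 1.6) = 2.75
Cpl = (46.6 - 33.8) / (3 * 1.6) = 2.67
Cpk = min(2.75, 2.67) = 2.67

2.67


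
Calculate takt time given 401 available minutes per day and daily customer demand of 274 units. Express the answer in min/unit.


Formula: Takt Time = Available Production Time / Customer Demand
Takt = 401 min/day / 274 units/day
Takt = 1.46 min/unit

1.46 min/unit


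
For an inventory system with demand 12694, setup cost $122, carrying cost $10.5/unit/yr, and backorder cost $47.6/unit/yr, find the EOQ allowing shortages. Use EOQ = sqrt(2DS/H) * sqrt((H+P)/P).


Formula: EOQ* = sqrt(2DS/H) * sqrt((H+P)/P)
Base EOQ = sqrt(2*12694*122/10.5) = 543.12 units
Correction = sqrt((10.5+47.6)/47.6) = 1.1048
EOQ* = 543.12 * 1.1048 = 600.0 units

600.0 units


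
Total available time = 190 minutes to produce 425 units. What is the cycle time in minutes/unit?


Formula: CT = Available Time / Number of Units
CT = 190 min / 425 units
CT = 0.45 min/unit

0.45 min/unit


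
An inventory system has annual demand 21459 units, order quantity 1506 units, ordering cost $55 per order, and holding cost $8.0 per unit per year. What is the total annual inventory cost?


TC = 21459/1506 * 55 + 1506/2 * 8.0

$6807.70


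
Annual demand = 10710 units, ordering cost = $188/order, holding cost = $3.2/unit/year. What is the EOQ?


Formula: EOQ = sqrt(2 * D * S / H)
Numerator: 2 * 10710 * 188 = 4026960
2DS/H = 4026960 / 3.2 = 1258425.0
EOQ = sqrt(1258425.0) = 1121.8 units

1121.8 units


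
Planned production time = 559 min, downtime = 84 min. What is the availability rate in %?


Formula: Availability = (Planned Time - Downtime) / Planned Time * 100
Uptime = 559 - 84 = 475 min
Availability = 475 / 559 * 100 = 85.0%

85.0%


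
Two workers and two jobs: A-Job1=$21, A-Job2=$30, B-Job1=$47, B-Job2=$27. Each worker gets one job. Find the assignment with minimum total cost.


Option 1: A->1 + B->2 = $21 + $27 = $48
Option 2: A->2 + B->1 = $30 + $47 = $77
Min cost = min($48, $77) = $48

$48


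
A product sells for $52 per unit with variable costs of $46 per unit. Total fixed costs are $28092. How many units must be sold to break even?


Formula: BEQ = Fixed Costs / (Price - Variable Cost)
Contribution margin = $52 - $46 = $6/unit
BEQ = ceil($28092 / $6/unit) = ceil(4682.0) = 4682 units

4682 units


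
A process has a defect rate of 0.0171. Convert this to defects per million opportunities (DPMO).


DPMO = defect_rate * 1000000 = 0.0171 * 1000000

17100


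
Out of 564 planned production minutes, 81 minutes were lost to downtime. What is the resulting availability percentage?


Formula: Availability = (Planned Time - Downtime) / Planned Time * 100
Uptime = 564 - 81 = 483 min
Availability = 483 / 564 * 100 = 85.6%

85.6%


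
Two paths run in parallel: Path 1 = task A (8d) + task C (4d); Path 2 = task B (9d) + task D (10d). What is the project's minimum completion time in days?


Path 1 = 8 + 4 = 12 days
Path 2 = 9 + 10 = 19 days
Duration = max(12, 19) = 19 days

19 days


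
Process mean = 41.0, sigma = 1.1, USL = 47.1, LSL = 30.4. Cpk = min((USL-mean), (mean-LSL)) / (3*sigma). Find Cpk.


Cpu = (47.1 - 41.0) / (3 * 1.1) = 1.85
Cpl = (41.0 - 30.4) / (3 * 1.1) = 3.21
Cpk = min(1.85, 3.21) = 1.85

1.85


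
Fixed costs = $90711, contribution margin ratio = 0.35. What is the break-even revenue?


Formula: BER = Fixed Costs / Contribution Margin Ratio
BER = $90711 / 0.35
BER = $259174.29 (to the nearest cent)

$259174.29


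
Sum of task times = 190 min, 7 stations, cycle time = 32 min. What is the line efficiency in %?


Formula: Efficiency = Sum of Task Times / (N_stations * CT) * 100
Total station capacity = 7 stations * 32 min = 224 min
Efficiency = 190 / 224 * 100 = 84.8%

84.8%


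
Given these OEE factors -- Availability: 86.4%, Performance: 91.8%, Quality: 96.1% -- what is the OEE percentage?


Formula: OEE = Availability * Performance * Quality / 10000
A * P = 86.4% * 91.8% / 100 = 79.32%
OEE = 79.32% * 96.1% / 100 = 76.2%

76.2%


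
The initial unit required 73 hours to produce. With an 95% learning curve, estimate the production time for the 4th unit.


Formula: T_n = T_1 * (learning_rate)^(log2(n)) where learning_rate = rate/100
Doublings = log2(4) = 2
T_n = 73 * 0.95^2
T_n = 73 * 0.9025 = 65.9 hours

65.9 hours


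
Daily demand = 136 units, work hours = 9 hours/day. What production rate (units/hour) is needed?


Formula: Production Rate = Daily Demand / Available Hours
Rate = 136 units/day / 9 hours/day
Rate = 15.1 units/hour

15.1 units/hour


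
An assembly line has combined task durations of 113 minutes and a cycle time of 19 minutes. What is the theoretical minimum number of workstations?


Formula: N_min = ceil(Sum of Task Times / Cycle Time)
N_min = ceil(113 min / 19 min) = ceil(5.9474)
N_min = 6 stations

6


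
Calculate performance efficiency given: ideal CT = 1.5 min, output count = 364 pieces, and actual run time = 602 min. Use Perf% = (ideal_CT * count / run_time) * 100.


Formula: Performance = (Ideal CT * Total Count) / Run Time * 100
Ideal output time = 1.5 * 364 = 546.0 min
Performance = 546.0 / 602 * 100 = 90.7%

90.7%


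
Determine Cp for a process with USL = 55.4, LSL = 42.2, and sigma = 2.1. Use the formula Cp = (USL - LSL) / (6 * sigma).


Cp = (55.4 - 42.2) / (6 * 2.1)

1.05


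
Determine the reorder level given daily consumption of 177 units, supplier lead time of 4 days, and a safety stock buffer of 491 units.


Formula: ROP = (Daily Demand * Lead Time) + Safety Stock
Demand during lead time = 177 * 4 = 708 units
ROP = 708 + 491 = 1199 units

1199 units


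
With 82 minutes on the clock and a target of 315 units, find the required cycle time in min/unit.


Formula: CT = Available Time / Number of Units
CT = 82 min / 315 units
CT = 0.26 min/unit

0.26 min/unit


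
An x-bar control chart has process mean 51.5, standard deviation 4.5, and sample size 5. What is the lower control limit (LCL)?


LCL = 51.5 - 3 * 4.5 / sqrt(5)

45.46


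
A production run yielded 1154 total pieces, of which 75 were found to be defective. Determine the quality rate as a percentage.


Formula: Quality Rate = Good Pieces / Total Pieces * 100
Good pieces = 1154 - 75 = 1079
QR = 1079 / 1154 * 100 = 93.5%

93.5%


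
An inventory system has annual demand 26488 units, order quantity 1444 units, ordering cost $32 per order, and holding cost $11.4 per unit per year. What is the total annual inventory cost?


TC = 26488/1444 * 32 + 1444/2 * 11.4

$8817.79


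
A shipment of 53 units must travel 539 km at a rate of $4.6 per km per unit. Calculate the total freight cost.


TC = dist * cost * units = 539 * 4.6 * 53 = $131408.20

$131408.20


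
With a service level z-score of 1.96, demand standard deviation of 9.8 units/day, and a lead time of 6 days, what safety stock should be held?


Formula: SS = z * sigma_d * sqrt(LT)
sqrt(LT) = sqrt(6) = 2.4495
SS = 1.96 * 9.8 * 2.4495
SS = 47.0 units

47.0 units


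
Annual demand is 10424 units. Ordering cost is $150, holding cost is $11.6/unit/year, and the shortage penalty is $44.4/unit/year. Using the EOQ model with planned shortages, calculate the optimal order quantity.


Formula: EOQ* = sqrt(2DS/H) * sqrt((H+P)/P)
Base EOQ = sqrt(2*10424*150/11.6) = 519.22 units
Correction = sqrt((11.6+44.4)/44.4) = 1.12306
EOQ* = 519.22 * 1.12306 = 583.1 units

583.1 units


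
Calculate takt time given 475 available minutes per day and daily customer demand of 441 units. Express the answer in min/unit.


Formula: Takt Time = Available Production Time / Customer Demand
Takt = 475 min/day / 441 units/day
Takt = 1.08 min/unit

1.08 min/unit


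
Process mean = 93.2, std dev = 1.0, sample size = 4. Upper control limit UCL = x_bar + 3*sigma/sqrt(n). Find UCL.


UCL = 93.2 + 3 * 1.0 / sqrt(4)

94.7


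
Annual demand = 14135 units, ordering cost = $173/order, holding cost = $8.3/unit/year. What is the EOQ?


Formula: EOQ = sqrt(2 * D * S / H)
Numerator: 2 * 14135 * 173 = 4890710
2DS/H = 4890710 / 8.3 = 589242.2
EOQ = sqrt(589242.2) = 767.6 units

767.6 units


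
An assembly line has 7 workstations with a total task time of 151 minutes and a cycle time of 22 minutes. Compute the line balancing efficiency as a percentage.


Formula: Efficiency = Sum of Task Times / (N_stations * CT) * 100
Total station capacity = 7 stations * 22 min = 154 min
Efficiency = 151 / 154 * 100 = 98.1%

98.1%


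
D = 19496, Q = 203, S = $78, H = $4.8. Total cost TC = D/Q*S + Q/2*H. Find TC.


TC = 19496/203 * 78 + 203/2 * 4.8

$7978.27


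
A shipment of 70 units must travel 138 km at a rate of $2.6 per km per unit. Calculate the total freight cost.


TC = dist * cost * units = 138 * 2.6 * 70 = $25116.00

$25116.00


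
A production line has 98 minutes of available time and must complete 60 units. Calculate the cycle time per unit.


Formula: CT = Available Time / Number of Units
CT = 98 min / 60 units
CT = 1.63 min/unit

1.63 min/unit


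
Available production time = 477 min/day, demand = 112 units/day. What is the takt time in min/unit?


Formula: Takt Time = Available Production Time / Customer Demand
Takt = 477 min/day / 112 units/day
Takt = 4.26 min/unit

4.26 min/unit


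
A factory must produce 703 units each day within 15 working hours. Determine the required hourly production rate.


Formula: Production Rate = Daily Demand / Available Hours
Rate = 703 units/day / 15 hours/day
Rate = 46.9 units/hour

46.9 units/hour


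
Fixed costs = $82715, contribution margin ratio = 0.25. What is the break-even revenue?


Formula: BER = Fixed Costs / Contribution Margin Ratio
BER = $82715 / 0.25
BER = $330860.00 (to the nearest cent)

$330860.00


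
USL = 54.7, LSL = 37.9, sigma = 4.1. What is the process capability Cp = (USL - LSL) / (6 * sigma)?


Cp = (54.7 - 37.9) / (6 * 4.1)

0.68


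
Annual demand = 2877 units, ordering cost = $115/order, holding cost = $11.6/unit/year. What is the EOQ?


Formula: EOQ = sqrt(2 * D * S / H)
Numerator: 2 * 2877 * 115 = 661710
2DS/H = 661710 / 11.6 = 57044.0
EOQ = sqrt(57044.0) = 238.8 units

238.8 units


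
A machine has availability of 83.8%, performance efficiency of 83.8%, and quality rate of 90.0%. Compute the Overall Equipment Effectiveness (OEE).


Formula: OEE = Availability * Performance * Quality / 10000
A * P = 83.8% * 83.8% / 100 = 70.22%
OEE = 70.22% * 90.0% / 100 = 63.2%

63.2%


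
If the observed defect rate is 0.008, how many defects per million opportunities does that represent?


DPMO = defect_rate * 1000000 = 0.008 * 1000000

8000


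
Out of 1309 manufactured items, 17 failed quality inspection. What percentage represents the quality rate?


Formula: Quality Rate = Good Pieces / Total Pieces * 100
Good pieces = 1309 - 17 = 1292
QR = 1292 / 1309 * 100 = 98.7%

98.7%


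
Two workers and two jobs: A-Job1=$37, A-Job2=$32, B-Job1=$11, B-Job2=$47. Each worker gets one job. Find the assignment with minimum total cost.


Option 1: A->1 + B->2 = $37 + $47 = $84
Option 2: A->2 + B->1 = $32 + $11 = $43
Min cost = min($84, $43) = $43

$43


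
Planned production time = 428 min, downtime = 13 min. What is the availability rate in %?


Formula: Availability = (Planned Time - Downtime) / Planned Time * 100
Uptime = 428 - 13 = 415 min
Availability = 415 / 428 * 100 = 97.0%

97.0%


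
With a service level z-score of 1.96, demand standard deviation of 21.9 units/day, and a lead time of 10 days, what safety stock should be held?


Formula: SS = z * sigma_d * sqrt(LT)
sqrt(LT) = sqrt(10) = 3.1623
SS = 1.96 * 21.9 * 3.1623
SS = 135.7 units

135.7 units


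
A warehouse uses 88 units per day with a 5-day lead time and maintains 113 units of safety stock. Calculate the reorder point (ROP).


Formula: ROP = (Daily Demand * Lead Time) + Safety Stock
Demand during lead time = 88 * 5 = 440 units
ROP = 440 + 113 = 553 units

553 units


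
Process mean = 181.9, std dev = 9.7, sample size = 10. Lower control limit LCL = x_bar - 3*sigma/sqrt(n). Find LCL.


LCL = 181.9 - 3 * 9.7 / sqrt(10)

172.7


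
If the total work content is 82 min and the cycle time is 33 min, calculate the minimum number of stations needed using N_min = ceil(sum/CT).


Formula: N_min = ceil(Sum of Task Times / Cycle Time)
N_min = ceil(82 min / 33 min) = ceil(2.4848)
N_min = 3 stations

3


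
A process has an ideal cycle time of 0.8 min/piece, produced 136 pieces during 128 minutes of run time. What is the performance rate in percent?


Formula: Performance = (Ideal CT * Total Count) / Run Time * 100
Ideal output time = 0.8 * 136 = 108.8 min
Performance = 108.8 / 128 * 100 = 85.0%

85.0%


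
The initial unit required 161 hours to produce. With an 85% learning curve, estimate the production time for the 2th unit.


Formula: T_n = T_1 * (learning_rate)^(log2(n)) where learning_rate = rate/100
Doublings = log2(2) = 1
T_n = 161 * 0.85^1
T_n = 161 * 0.85 = 136.9 hours

136.9 hours


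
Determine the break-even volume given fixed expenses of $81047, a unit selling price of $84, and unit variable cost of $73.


Formula: BEQ = Fixed Costs / (Price - Variable Cost)
Contribution margin = $84 - $73 = $11/unit
BEQ = ceil($81047 / $11/unit) = ceil(7367.91) = 7368 units

7368 units


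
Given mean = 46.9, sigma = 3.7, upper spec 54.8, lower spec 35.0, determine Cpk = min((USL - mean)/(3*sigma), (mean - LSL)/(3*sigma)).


Cpu = (54.8 - 46.9) / (3 * 3.7) = 0.71
Cpl = (46.9 - 35.0) / (3 * 3.7) = 1.07
Cpk = min(0.71, 1.07) = 0.71

0.71


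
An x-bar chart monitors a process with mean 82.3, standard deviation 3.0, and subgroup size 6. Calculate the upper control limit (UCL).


UCL = 82.3 + 3 * 3.0 / sqrt(6)

85.97


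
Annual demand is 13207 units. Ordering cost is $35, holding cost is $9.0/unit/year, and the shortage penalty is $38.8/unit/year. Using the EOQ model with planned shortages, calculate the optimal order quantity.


Formula: EOQ* = sqrt(2DS/H) * sqrt((H+P)/P)
Base EOQ = sqrt(2*13207*35/9.0) = 320.5 units
Correction = sqrt((9.0+38.8)/38.8) = 1.10994
EOQ* = 320.5 * 1.10994 = 355.7 units

355.7 units


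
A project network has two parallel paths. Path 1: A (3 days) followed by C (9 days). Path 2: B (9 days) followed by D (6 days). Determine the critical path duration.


Path 1 = 3 + 9 = 12 days
Path 2 = 9 + 6 = 15 days
Duration = max(12, 15) = 15 days

15 days


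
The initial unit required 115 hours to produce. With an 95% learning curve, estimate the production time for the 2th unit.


Formula: T_n = T_1 * (learning_rate)^(log2(n)) where learning_rate = rate/100
Doublings = log2(2) = 1
T_n = 115 * 0.95^1
T_n = 115 * 0.95 = 109.3 hours

109.3 hours


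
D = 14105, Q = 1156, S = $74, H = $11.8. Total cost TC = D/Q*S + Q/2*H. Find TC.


TC = 14105/1156 * 74 + 1156/2 * 11.8

$7723.32


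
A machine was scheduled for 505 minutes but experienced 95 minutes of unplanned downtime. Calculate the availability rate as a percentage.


Formula: Availability = (Planned Time - Downtime) / Planned Time * 100
Uptime = 505 - 95 = 410 min
Availability = 410 / 505 * 100 = 81.2%

81.2%


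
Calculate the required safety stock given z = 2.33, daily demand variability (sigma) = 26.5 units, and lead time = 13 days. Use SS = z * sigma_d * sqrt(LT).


Formula: SS = z * sigma_d * sqrt(LT)
sqrt(LT) = sqrt(13) = 3.6056
SS = 2.33 * 26.5 * 3.6056
SS = 222.6 units

222.6 units


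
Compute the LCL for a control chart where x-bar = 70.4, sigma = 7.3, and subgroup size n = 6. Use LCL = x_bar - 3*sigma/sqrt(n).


LCL = 70.4 - 3 * 7.3 / sqrt(6)

61.46


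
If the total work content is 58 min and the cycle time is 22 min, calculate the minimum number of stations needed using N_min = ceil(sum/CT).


Formula: N_min = ceil(Sum of Task Times / Cycle Time)
N_min = ceil(58 min / 22 min) = ceil(2.6364)
N_min = 3 stations

3


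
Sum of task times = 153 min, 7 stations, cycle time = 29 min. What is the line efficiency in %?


Formula: Efficiency = Sum of Task Times / (N_stations * CT) * 100
Total station capacity = 7 stations * 29 min = 203 min
Efficiency = 153 / 203 * 100 = 75.4%

75.4%


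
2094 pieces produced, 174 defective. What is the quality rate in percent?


Formula: Quality Rate = Good Pieces / Total Pieces * 100
Good pieces = 2094 - 174 = 1920
QR = 1920 / 2094 * 100 = 91.7%

91.7%


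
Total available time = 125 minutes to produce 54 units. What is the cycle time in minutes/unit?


Formula: CT = Available Time / Number of Units
CT = 125 min / 54 units
CT = 2.31 min/unit

2.31 min/unit


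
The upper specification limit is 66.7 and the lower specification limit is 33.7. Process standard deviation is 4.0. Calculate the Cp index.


Cp = (66.7 - 33.7) / (6 * 4.0)

1.38


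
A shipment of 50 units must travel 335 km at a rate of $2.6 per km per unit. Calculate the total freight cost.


TC = dist * cost * units = 335 * 2.6 * 50 = $43550.00

$43550.00


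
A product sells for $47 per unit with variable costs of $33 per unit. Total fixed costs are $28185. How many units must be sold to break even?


Formula: BEQ = Fixed Costs / (Price - Variable Cost)
Contribution margin = $47 - $33 = $14/unit
BEQ = ceil($28185 / $14/unit) = ceil(2013.21) = 2014 units

2014 units


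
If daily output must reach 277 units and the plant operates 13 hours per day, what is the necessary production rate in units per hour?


Formula: Production Rate = Daily Demand / Available Hours
Rate = 277 units/day / 13 hours/day
Rate = 21.3 units/hour

21.3 units/hour


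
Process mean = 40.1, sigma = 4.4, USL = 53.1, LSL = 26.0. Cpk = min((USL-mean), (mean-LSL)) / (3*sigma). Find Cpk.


Cpu = (53.1 - 40.1) / (3 * 4.4) = 0.98
Cpl = (40.1 - 26.0) / (3 * 4.4) = 1.07
Cpk = min(0.98, 1.07) = 0.98

0.98


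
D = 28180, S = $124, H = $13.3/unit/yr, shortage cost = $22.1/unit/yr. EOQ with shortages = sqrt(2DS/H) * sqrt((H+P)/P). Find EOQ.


Formula: EOQ* = sqrt(2DS/H) * sqrt((H+P)/P)
Base EOQ = sqrt(2*28180*124/13.3) = 724.89 units
Correction = sqrt((13.3+22.1)/22.1) = 1.26563
EOQ* = 724.89 * 1.26563 = 917.4 units

917.4 units


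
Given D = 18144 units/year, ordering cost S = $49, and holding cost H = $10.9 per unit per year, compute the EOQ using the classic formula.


Formula: EOQ = sqrt(2 * D * S / H)
Numerator: 2 * 18144 * 49 = 1778112
2DS/H = 1778112 / 10.9 = 163129.5
EOQ = sqrt(163129.5) = 403.9 units

403.9 units


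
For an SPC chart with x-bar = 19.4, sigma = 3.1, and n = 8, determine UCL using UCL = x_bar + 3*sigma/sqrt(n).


UCL = 19.4 + 3 * 3.1 / sqrt(8)

22.69


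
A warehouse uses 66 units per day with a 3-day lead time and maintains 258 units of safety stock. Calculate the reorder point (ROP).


Formula: ROP = (Daily Demand * Lead Time) + Safety Stock
Demand during lead time = 66 * 3 = 198 units
ROP = 198 + 258 = 456 units

456 units


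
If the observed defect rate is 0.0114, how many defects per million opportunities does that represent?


DPMO = defect_rate * 1000000 = 0.0114 * 1000000

11400


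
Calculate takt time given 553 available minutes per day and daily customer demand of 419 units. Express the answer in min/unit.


Formula: Takt Time = Available Production Time / Customer Demand
Takt = 553 min/day / 419 units/day
Takt = 1.32 min/unit

1.32 min/unit


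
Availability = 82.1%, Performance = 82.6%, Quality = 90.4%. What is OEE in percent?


Formula: OEE = Availability * Performance * Quality / 10000
A * P = 82.1% * 82.6% / 100 = 67.81%
OEE = 67.81% * 90.4% / 100 = 61.3%

61.3%


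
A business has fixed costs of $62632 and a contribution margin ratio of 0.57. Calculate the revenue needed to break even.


Formula: BER = Fixed Costs / Contribution Margin Ratio
BER = $62632 / 0.57
BER = $109880.70 (to the nearest cent)

$109880.70


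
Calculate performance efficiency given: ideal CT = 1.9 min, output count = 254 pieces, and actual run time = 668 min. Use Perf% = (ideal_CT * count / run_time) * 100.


Formula: Performance = (Ideal CT * Total Count) / Run Time * 100
Ideal output time = 1.9 * 254 = 482.6 min
Performance = 482.6 / 668 * 100 = 72.2%

72.2%


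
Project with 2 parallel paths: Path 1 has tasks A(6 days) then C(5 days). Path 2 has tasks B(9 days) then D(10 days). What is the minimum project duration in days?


Path 1 = 6 + 5 = 11 days
Path 2 = 9 + 10 = 19 days
Duration = max(11, 19) = 19 days

19 days


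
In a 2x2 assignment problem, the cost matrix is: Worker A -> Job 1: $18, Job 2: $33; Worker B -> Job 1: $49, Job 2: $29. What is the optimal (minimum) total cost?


Option 1: A->1 + B->2 = $18 + $29 = $47
Option 2: A->2 + B->1 = $33 + $49 = $82
Min cost = min($47, $82) = $47

$47


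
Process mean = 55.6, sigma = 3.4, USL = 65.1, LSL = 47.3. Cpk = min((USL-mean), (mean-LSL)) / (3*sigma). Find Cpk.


Cpu = (65.1 - 55.6) / (3 * 3.4) = 0.93
Cpl = (55.6 - 47.3) / (3 * 3.4) = 0.81
Cpk = min(0.93, 0.81) = 0.81

0.81


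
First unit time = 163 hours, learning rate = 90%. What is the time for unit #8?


Formula: T_n = T_1 * (learning_rate)^(log2(n)) where learning_rate = rate/100
Doublings = log2(8) = 3
T_n = 163 * 0.9^3
T_n = 163 * 0.729 = 118.8 hours

118.8 hours


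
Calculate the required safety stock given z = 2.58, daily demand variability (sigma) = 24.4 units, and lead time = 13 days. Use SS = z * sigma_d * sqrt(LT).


Formula: SS = z * sigma_d * sqrt(LT)
sqrt(LT) = sqrt(13) = 3.6056
SS = 2.58 * 24.4 * 3.6056
SS = 227.0 units

227.0 units


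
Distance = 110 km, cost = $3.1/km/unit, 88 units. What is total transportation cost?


TC = dist * cost * units = 110 * 3.1 * 88 = $30008.00

$30008.00


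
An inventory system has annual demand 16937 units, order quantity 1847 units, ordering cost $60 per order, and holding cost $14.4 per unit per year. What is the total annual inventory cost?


TC = 16937/1847 * 60 + 1847/2 * 14.4

$13848.60


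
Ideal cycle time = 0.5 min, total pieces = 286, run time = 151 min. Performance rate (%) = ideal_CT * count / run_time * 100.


Formula: Performance = (Ideal CT * Total Count) / Run Time * 100
Ideal output time = 0.5 * 286 = 143.0 min
Performance = 143.0 / 151 * 100 = 94.7%

94.7%


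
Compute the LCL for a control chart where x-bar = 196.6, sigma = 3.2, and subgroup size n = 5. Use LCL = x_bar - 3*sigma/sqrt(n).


LCL = 196.6 - 3 * 3.2 / sqrt(5)

192.31


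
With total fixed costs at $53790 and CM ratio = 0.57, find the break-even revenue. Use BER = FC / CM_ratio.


Formula: BER = Fixed Costs / Contribution Margin Ratio
BER = $53790 / 0.57
BER = $94368.42 (to the nearest cent)

$94368.42


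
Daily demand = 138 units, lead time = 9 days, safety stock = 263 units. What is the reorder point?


Formula: ROP = (Daily Demand * Lead Time) + Safety Stock
Demand during lead time = 138 * 9 = 1242 units
ROP = 1242 + 263 = 1505 units

1505 units


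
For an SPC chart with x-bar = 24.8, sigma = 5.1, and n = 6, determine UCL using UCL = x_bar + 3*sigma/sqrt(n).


UCL = 24.8 + 3 * 5.1 / sqrt(6)

31.05


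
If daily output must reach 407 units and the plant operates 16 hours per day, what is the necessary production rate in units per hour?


Formula: Production Rate = Daily Demand / Available Hours
Rate = 407 units/day / 16 hours/day
Rate = 25.4 units/hour

25.4 units/hour


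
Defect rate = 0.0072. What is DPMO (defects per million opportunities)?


DPMO = defect_rate * 1000000 = 0.0072 * 1000000

7200


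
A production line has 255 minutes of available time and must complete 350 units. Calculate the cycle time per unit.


Formula: CT = Available Time / Number of Units
CT = 255 min / 350 units
CT = 0.73 min/unit

0.73 min/unit


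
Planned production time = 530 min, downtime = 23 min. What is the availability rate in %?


Formula: Availability = (Planned Time - Downtime) / Planned Time * 100
Uptime = 530 - 23 = 507 min
Availability = 507 / 530 * 100 = 95.7%

95.7%


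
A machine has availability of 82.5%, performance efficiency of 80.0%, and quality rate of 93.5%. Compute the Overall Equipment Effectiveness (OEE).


Formula: OEE = Availability * Performance * Quality / 10000
A * P = 82.5% * 80.0% / 100 = 66.0%
OEE = 66.0% * 93.5% / 100 = 61.7%

61.7%


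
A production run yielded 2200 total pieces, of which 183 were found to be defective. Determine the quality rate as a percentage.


Formula: Quality Rate = Good Pieces / Total Pieces * 100
Good pieces = 2200 - 183 = 2017
QR = 2017 / 2200 * 100 = 91.7%

91.7%


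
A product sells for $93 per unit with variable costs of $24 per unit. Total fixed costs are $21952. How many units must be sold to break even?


Formula: BEQ = Fixed Costs / (Price - Variable Cost)
Contribution margin = $93 - $24 = $69/unit
BEQ = ceil($21952 / $69/unit) = ceil(318.14) = 319 units

319 units


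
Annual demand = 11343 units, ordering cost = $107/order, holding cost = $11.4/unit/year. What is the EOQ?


Formula: EOQ = sqrt(2 * D * S / H)
Numerator: 2 * 11343 * 107 = 2427402
2DS/H = 2427402 / 11.4 = 212930.0
EOQ = sqrt(212930.0) = 461.4 units

461.4 units


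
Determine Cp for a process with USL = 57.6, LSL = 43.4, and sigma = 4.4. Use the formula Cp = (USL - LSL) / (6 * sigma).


Cp = (57.6 - 43.4) / (6 * 4.4)

0.54


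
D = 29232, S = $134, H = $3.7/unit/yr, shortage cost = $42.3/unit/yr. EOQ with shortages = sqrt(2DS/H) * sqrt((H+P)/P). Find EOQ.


Formula: EOQ* = sqrt(2DS/H) * sqrt((H+P)/P)
Base EOQ = sqrt(2*29232*134/3.7) = 1455.11 units
Correction = sqrt((3.7+42.3)/42.3) = 1.04282
EOQ* = 1455.11 * 1.04282 = 1517.4 units

1517.4 units


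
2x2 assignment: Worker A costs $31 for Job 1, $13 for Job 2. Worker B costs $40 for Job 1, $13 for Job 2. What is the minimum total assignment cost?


Option 1: A->1 + B->2 = $31 + $13 = $44
Option 2: A->2 + B->1 = $13 + $40 = $53
Min cost = min($44, $53) = $44

$44


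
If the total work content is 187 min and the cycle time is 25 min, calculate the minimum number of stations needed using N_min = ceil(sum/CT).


Formula: N_min = ceil(Sum of Task Times / Cycle Time)
N_min = ceil(187 min / 25 min) = ceil(7.48)
N_min = 8 stations

8


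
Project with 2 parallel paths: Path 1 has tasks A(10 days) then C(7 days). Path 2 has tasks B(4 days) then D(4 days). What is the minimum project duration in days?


Path 1 = 10 + 7 = 17 days
Path 2 = 4 + 4 = 8 days
Duration = max(17, 8) = 17 days

17 days


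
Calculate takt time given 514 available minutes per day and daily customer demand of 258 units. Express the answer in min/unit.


Formula: Takt Time = Available Production Time / Customer Demand
Takt = 514 min/day / 258 units/day
Takt = 1.99 min/unit

1.99 min/unit


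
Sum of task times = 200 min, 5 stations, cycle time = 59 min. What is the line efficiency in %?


Formula: Efficiency = Sum of Task Times / (N_stations * CT) * 100
Total station capacity = 5 stations * 59 min = 295 min
Efficiency = 200 / 295 * 100 = 67.8%

67.8%


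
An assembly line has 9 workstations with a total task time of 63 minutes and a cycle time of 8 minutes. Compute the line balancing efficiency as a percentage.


Formula: Efficiency = Sum of Task Times / (N_stations * CT) * 100
Total station capacity = 9 stations * 8 min = 72 min
Efficiency = 63 / 72 * 100 = 87.5%

87.5%


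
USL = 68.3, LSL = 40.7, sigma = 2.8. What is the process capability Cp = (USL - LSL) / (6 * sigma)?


Cp = (68.3 - 40.7) / (6 * 2.8)

1.64


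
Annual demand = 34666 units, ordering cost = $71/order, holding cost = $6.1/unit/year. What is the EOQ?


Formula: EOQ = sqrt(2 * D * S / H)
Numerator: 2 * 34666 * 71 = 4922572
2DS/H = 4922572 / 6.1 = 806979.0
EOQ = sqrt(806979.0) = 898.3 units

898.3 units


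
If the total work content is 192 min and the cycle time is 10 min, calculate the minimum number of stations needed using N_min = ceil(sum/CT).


Formula: N_min = ceil(Sum of Task Times / Cycle Time)
N_min = ceil(192 min / 10 min) = ceil(19.2)
N_min = 20 stations

20


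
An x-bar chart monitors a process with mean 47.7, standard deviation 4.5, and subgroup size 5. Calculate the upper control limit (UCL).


UCL = 47.7 + 3 * 4.5 / sqrt(5)

53.74


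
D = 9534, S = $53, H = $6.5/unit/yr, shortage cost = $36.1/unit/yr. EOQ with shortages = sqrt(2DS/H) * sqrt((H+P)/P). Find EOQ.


Formula: EOQ* = sqrt(2DS/H) * sqrt((H+P)/P)
Base EOQ = sqrt(2*9534*53/6.5) = 394.31 units
Correction = sqrt((6.5+36.1)/36.1) = 1.0863
EOQ* = 394.31 * 1.0863 = 428.3 units

428.3 units


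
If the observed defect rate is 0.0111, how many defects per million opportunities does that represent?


DPMO = defect_rate * 1000000 = 0.0111 * 1000000

11100


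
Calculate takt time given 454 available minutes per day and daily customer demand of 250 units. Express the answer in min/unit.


Formula: Takt Time = Available Production Time / Customer Demand
Takt = 454 min/day / 250 units/day
Takt = 1.82 min/unit

1.82 min/unit


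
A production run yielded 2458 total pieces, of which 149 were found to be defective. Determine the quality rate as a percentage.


Formula: Quality Rate = Good Pieces / Total Pieces * 100
Good pieces = 2458 - 149 = 2309
QR = 2309 / 2458 * 100 = 93.9%

93.9%


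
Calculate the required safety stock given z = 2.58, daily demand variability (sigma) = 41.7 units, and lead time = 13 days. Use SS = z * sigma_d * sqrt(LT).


Formula: SS = z * sigma_d * sqrt(LT)
sqrt(LT) = sqrt(13) = 3.6056
SS = 2.58 * 41.7 * 3.6056
SS = 387.9 units

387.9 units


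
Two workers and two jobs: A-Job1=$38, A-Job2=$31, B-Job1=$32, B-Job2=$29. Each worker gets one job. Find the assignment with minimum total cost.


Option 1: A->1 + B->2 = $38 + $29 = $67
Option 2: A->2 + B->1 = $31 + $32 = $63
Min cost = min($67, $63) = $63

$63


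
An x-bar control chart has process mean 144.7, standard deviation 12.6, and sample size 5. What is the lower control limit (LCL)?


LCL = 144.7 - 3 * 12.6 / sqrt(5)

127.8


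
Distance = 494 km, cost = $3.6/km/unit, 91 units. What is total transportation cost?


TC = dist * cost * units = 494 * 3.6 * 91 = $161834.40

$161834.40


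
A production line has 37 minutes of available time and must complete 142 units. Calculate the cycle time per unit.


Formula: CT = Available Time / Number of Units
CT = 37 min / 142 units
CT = 0.26 min/unit

0.26 min/unit


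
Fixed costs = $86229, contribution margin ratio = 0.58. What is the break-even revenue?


Formula: BER = Fixed Costs / Contribution Margin Ratio
BER = $86229 / 0.58
BER = $148670.69 (to the nearest cent)

$148670.69


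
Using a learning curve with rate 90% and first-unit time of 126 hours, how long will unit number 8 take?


Formula: T_n = T_1 * (learning_rate)^(log2(n)) where learning_rate = rate/100
Doublings = log2(8) = 3
T_n = 126 * 0.9^3
T_n = 126 * 0.729 = 91.9 hours

91.9 hours


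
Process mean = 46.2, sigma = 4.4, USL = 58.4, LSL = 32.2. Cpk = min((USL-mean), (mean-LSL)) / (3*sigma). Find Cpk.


Cpu = (58.4 - 46.2) / (3 * 4.4) = 0.92
Cpl = (46.2 - 32.2) / (3 * 4.4) = 1.06
Cpk = min(0.92, 1.06) = 0.92

0.92


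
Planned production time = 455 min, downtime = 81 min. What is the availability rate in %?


Formula: Availability = (Planned Time - Downtime) / Planned Time * 100
Uptime = 455 - 81 = 374 min
Availability = 374 / 455 * 100 = 82.2%

82.2%


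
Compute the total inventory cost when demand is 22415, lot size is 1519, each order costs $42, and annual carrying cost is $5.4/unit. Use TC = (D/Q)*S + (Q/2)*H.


TC = 22415/1519 * 42 + 1519/2 * 5.4

$4721.07


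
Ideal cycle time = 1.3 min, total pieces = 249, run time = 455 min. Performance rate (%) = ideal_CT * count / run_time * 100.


Formula: Performance = (Ideal CT * Total Count) / Run Time * 100
Ideal output time = 1.3 * 249 = 323.7 min
Performance = 323.7 / 455 * 100 = 71.1%

71.1%


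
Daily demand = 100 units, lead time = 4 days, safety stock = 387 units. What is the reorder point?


Formula: ROP = (Daily Demand * Lead Time) + Safety Stock
Demand during lead time = 100 * 4 = 400 units
ROP = 400 + 387 = 787 units

787 units


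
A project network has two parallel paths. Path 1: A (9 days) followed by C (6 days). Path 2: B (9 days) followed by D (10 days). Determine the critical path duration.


Path 1 = 9 + 6 = 15 days
Path 2 = 9 + 10 = 19 days
Duration = max(15, 19) = 19 days

19 days


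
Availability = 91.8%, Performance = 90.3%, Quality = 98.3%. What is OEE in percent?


Formula: OEE = Availability * Performance * Quality / 10000
A * P = 91.8% * 90.3% / 100 = 82.9%
OEE = 82.9% * 98.3% / 100 = 81.5%

81.5%


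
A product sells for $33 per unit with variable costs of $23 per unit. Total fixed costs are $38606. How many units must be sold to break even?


Formula: BEQ = Fixed Costs / (Price - Variable Cost)
Contribution margin = $33 - $23 = $10/unit
BEQ = ceil($38606 / $10/unit) = ceil(3860.6) = 3861 units

3861 units


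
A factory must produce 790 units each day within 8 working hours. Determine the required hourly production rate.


Formula: Production Rate = Daily Demand / Available Hours
Rate = 790 units/day / 8 hours/day
Rate = 98.8 units/hour

98.8 units/hour


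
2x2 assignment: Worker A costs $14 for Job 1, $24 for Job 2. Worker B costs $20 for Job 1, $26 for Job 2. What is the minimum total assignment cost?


Option 1: A->1 + B->2 = $14 + $26 = $40
Option 2: A->2 + B->1 = $24 + $20 = $44
Min cost = min($40, $44) = $40

$40


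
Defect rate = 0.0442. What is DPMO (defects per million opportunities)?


DPMO = defect_rate * 1000000 = 0.0442 * 1000000

44200


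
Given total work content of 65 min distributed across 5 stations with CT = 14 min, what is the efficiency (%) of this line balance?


Formula: Efficiency = Sum of Task Times / (N_stations * CT) * 100
Total station capacity = 5 stations * 14 min = 70 min
Efficiency = 65 / 70 * 100 = 92.9%

92.9%


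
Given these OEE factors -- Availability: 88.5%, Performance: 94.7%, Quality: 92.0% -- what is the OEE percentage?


Formula: OEE = Availability * Performance * Quality / 10000
A * P = 88.5% * 94.7% / 100 = 83.81%
OEE = 83.81% * 92.0% / 100 = 77.1%

77.1%


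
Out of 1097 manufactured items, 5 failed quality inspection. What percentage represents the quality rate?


Formula: Quality Rate = Good Pieces / Total Pieces * 100
Good pieces = 1097 - 5 = 1092
QR = 1092 / 1097 * 100 = 99.5%

99.5%


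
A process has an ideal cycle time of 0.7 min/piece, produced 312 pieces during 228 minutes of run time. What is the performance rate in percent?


Formula: Performance = (Ideal CT * Total Count) / Run Time * 100
Ideal output time = 0.7 * 312 = 218.4 min
Performance = 218.4 / 228 * 100 = 95.8%

95.8%


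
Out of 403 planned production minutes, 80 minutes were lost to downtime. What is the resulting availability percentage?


Formula: Availability = (Planned Time - Downtime) / Planned Time * 100
Uptime = 403 - 80 = 323 min
Availability = 323 / 403 * 100 = 80.1%

80.1%


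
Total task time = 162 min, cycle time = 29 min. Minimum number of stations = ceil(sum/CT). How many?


Formula: N_min = ceil(Sum of Task Times / Cycle Time)
N_min = ceil(162 min / 29 min) = ceil(5.5862)
N_min = 6 stations

6


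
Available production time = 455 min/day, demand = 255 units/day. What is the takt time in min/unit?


Formula: Takt Time = Available Production Time / Customer Demand
Takt = 455 min/day / 255 units/day
Takt = 1.78 min/unit

1.78 min/unit


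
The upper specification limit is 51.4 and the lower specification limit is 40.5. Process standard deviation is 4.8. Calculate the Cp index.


Cp = (51.4 - 40.5) / (6 * 4.8)

0.38


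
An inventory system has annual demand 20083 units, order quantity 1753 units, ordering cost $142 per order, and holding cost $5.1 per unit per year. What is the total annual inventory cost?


TC = 20083/1753 * 142 + 1753/2 * 5.1

$6096.95


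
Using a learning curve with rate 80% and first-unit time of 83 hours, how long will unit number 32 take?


Formula: T_n = T_1 * (learning_rate)^(log2(n)) where learning_rate = rate/100
Doublings = log2(32) = 5
T_n = 83 * 0.8^5
T_n = 83 * 0.3277 = 27.2 hours

27.2 hours


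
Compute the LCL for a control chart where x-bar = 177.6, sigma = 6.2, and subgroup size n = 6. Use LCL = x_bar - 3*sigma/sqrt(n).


LCL = 177.6 - 3 * 6.2 / sqrt(6)

170.01


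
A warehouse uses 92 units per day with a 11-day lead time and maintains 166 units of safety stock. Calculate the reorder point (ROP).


Formula: ROP = (Daily Demand * Lead Time) + Safety Stock
Demand during lead time = 92 * 11 = 1012 units
ROP = 1012 + 166 = 1178 units

1178 units


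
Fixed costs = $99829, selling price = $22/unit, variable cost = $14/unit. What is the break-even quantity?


Formula: BEQ = Fixed Costs / (Price - Variable Cost)
Contribution margin = $22 - $14 = $8/unit
BEQ = ceil($99829 / $8/unit) = ceil(12478.62) = 12479 units

12479 units


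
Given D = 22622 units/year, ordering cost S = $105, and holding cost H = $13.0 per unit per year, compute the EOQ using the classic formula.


Formula: EOQ = sqrt(2 * D * S / H)
Numerator: 2 * 22622 * 105 = 4750620
2DS/H = 4750620 / 13.0 = 365432.3
EOQ = sqrt(365432.3) = 604.5 units

604.5 units


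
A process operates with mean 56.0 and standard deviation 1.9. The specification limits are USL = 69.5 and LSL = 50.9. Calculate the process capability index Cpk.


Cpu = (69.5 - 56.0) / (3 * 1.9) = 2.37
Cpl = (56.0 - 50.9) / (3 * 1.9) = 0.89
Cpk = min(2.37, 0.89) = 0.89

0.89


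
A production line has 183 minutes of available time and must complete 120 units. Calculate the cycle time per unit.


Formula: CT = Available Time / Number of Units
CT = 183 min / 120 units
CT = 1.53 min/unit

1.53 min/unit
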